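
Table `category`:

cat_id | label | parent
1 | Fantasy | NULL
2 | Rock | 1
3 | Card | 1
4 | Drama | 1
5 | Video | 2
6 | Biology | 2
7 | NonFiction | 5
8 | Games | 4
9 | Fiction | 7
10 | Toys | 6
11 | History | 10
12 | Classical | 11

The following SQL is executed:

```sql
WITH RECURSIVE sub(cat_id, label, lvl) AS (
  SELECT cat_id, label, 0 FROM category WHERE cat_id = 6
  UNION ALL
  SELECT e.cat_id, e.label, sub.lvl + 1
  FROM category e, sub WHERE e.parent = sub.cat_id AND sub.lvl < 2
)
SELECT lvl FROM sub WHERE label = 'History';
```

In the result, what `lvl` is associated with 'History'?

2

Base: cat_id=6 (Biology) at lvl 0.
Iteration 1: rows with parent in {6} -> Toys (id 10, lvl 1).
Iteration 2: rows with parent in {10} -> History (id 11, lvl 2).
Iteration 3: lvl < 2 fails for all current rows; recursion stops.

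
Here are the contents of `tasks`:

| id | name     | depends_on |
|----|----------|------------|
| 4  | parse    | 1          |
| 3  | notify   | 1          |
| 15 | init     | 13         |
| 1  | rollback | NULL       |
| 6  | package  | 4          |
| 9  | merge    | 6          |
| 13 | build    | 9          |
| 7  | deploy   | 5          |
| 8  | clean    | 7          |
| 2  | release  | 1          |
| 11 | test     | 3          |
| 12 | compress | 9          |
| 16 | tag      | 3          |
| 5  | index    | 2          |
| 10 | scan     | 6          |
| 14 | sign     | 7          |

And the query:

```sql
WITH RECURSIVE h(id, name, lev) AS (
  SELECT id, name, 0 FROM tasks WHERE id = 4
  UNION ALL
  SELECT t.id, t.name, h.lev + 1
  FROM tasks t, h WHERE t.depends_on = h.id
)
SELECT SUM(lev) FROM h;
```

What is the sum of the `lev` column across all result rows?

Base: id=4 (parse) at lev 0.
Iteration 1: rows with depends_on in {4} -> package (id 6, lev 1).
Iteration 2: rows with depends_on in {6} -> merge (id 9, lev 2), scan (id 10, lev 2).
Iteration 3: rows with depends_on in {9,10} -> compress (id 12, lev 3), build (id 13, lev 3).
Iteration 4: rows with depends_on in {12,13} -> init (id 15, lev 4).
Iteration 5: no rows with depends_on in {15}; recursion stops.
SUM(lev) = 0 + 1 + 2 + 2 + 3 + 3 + 4 = 15.

15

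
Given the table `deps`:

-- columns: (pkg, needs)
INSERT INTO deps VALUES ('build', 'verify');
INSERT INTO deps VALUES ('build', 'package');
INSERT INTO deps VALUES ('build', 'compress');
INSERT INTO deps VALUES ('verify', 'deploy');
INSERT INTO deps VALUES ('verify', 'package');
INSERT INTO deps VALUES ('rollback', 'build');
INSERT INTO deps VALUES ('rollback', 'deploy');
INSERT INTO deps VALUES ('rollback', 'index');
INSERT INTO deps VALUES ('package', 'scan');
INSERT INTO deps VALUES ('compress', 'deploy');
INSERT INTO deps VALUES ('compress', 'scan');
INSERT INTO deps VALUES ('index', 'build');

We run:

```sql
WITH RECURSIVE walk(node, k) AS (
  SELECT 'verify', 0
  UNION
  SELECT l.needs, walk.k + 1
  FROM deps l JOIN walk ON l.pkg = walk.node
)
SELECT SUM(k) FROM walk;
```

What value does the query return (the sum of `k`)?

4

Base: (verify, k=0).
Iteration 1: edges from {verify} -> (deploy, k=1), (package, k=1).
Iteration 2: edges from {deploy,package} -> (scan, k=2).
Iteration 3: no outgoing edges from {scan}; recursion stops.
SUM(k) = 0 + 1 + 1 + 2 = 4.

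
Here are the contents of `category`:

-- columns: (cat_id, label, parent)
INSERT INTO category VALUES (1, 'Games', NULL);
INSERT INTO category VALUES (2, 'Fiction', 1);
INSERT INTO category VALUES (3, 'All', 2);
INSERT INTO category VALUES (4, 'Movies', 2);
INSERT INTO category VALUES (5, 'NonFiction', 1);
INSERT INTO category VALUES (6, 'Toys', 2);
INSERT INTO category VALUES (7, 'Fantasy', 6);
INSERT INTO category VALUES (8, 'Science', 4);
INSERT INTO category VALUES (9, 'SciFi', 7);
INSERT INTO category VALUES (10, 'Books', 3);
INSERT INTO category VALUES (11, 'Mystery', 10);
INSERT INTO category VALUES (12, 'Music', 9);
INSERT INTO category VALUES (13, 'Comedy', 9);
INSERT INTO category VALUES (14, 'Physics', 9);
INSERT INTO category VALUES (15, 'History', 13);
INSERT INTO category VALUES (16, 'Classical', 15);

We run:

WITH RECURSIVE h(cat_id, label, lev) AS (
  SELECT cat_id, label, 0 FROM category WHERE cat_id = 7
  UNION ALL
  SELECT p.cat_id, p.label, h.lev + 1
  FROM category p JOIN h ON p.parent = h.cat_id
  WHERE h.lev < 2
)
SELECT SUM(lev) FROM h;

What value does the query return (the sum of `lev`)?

7

Base: cat_id=7 (Fantasy) at lev 0.
Iteration 1: rows with parent in {7} -> SciFi (id 9, lev 1).
Iteration 2: rows with parent in {9} -> Music (id 12, lev 2), Comedy (id 13, lev 2), Physics (id 14, lev 2).
Iteration 3: lev < 2 fails for all current rows; recursion stops.
SUM(lev) = 0 + 1 + 2 + 2 + 2 = 7.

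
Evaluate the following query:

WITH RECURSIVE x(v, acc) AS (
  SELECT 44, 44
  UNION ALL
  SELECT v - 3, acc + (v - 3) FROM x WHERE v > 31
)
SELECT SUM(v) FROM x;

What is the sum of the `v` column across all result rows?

Base: v=44, acc=44.
Iteration 1: 44 > 31 holds -> v = 44 - 3 = 41, acc = 44 + 41 = 85.
Iteration 2: 41 > 31 holds -> v = 41 - 3 = 38, acc = 85 + 38 = 123.
Iteration 3: 38 > 31 holds -> v = 38 - 3 = 35, acc = 123 + 35 = 158.
Iteration 4: 35 > 31 holds -> v = 35 - 3 = 32, acc = 158 + 32 = 190.
Iteration 5: 32 > 31 holds -> v = 32 - 3 = 29, acc = 190 + 29 = 219.
Iteration 6: 29 > 31 fails; recursion stops.
SUM(v) = 44 + 41 + 38 + 35 + 32 + 29 = 219.

219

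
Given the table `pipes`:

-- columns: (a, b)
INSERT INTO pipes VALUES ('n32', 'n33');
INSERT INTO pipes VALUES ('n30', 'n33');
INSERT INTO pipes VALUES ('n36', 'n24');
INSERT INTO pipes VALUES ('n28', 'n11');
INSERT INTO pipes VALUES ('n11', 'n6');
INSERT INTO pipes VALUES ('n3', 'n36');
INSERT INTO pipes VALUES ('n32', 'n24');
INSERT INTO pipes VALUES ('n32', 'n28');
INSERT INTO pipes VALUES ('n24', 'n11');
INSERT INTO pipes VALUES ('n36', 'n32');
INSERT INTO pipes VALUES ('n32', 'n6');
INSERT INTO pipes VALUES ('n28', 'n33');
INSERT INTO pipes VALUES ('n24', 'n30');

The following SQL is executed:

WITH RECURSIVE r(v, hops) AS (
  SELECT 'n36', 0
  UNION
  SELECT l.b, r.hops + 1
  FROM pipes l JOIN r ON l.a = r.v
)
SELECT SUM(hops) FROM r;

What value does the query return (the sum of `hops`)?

Base: (n36, hops=0).
Iteration 1: edges from {n36} -> (n24, hops=1), (n32, hops=1).
Iteration 2: edges from {n24,n32} -> (n11, hops=2), (n24, hops=2), (n28, hops=2), (n30, hops=2), (n33, hops=2), (n6, hops=2).
Iteration 3: edges from {n11,n24,n28,n30,n33,n6} -> (n11, hops=3), (n30, hops=3), (n33, hops=3), (n6, hops=3). [UNION drops 2 duplicate row(s)]
Iteration 4: edges from {n11,n30,n33,n6} -> (n33, hops=4), (n6, hops=4).
Iteration 5: no outgoing edges from {n33,n6}; recursion stops.
SUM(hops) = 0 + 1 + 1 + 2 + 2 + 2 + 2 + 2 + 2 + 3 + 3 + 3 + 3 + 4 + 4 = 34.

34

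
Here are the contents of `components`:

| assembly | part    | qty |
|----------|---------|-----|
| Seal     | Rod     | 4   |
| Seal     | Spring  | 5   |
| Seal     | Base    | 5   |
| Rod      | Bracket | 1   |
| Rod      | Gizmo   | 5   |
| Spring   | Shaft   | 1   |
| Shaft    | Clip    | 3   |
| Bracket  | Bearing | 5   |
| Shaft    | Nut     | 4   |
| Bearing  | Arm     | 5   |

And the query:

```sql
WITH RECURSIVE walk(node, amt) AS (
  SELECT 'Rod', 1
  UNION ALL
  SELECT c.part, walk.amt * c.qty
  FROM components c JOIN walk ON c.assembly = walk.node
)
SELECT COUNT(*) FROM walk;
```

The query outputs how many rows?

Base: (Rod, amt=1).
Iteration 1: components of {Rod} -> Bracket = 1*1 = 1, Gizmo = 1*5 = 5.
Iteration 2: components of {Bracket,Gizmo} -> Bearing = 1*5 = 5.
Iteration 3: components of {Bearing} -> Arm = 5*5 = 25.
Iteration 4: no further components; recursion stops.
Total rows emitted: 5.

5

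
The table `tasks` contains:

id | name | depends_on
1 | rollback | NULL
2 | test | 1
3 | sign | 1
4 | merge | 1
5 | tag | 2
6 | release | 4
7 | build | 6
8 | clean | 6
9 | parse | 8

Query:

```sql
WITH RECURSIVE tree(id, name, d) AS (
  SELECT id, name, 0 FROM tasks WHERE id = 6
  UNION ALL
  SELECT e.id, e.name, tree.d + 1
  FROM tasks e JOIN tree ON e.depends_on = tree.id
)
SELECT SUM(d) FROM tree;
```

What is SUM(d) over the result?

Base: id=6 (release) at d 0.
Iteration 1: rows with depends_on in {6} -> build (id 7, d 1), clean (id 8, d 1).
Iteration 2: rows with depends_on in {7,8} -> parse (id 9, d 2).
Iteration 3: no rows with depends_on in {9}; recursion stops.
SUM(d) = 0 + 1 + 1 + 2 = 4.

4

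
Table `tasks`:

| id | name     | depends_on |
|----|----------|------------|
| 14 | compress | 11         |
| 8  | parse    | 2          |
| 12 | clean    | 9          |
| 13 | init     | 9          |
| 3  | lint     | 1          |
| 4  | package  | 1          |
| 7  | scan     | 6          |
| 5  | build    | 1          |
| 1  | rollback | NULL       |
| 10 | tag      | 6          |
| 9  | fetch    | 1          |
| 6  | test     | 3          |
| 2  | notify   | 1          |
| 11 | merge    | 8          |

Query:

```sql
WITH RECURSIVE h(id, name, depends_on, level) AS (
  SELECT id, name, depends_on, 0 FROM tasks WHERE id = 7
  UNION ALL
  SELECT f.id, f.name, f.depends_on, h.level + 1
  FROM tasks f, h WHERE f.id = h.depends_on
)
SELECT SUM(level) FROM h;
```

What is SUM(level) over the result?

6

Base: id=7 (scan), depends_on=6, level 0.
Iteration 1: join on id=6 -> test (id 6, depends_on=3, level 1).
Iteration 2: join on id=3 -> lint (id 3, depends_on=1, level 2).
Iteration 3: join on id=1 -> rollback (id 1, depends_on=NULL, level 3).
Iteration 4: depends_on is NULL; no match; recursion stops.
SUM(level) = 0 + 1 + 2 + 3 = 6.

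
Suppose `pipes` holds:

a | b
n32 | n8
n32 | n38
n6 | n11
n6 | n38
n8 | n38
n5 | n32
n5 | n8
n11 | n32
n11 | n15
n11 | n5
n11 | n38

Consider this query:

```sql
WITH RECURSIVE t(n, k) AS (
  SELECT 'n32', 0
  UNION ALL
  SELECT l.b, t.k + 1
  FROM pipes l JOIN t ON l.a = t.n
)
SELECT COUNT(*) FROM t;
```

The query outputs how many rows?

Base: (n32, k=0).
Iteration 1: edges from {n32} -> (n38, k=1), (n8, k=1).
Iteration 2: edges from {n38,n8} -> (n38, k=2).
Iteration 3: no outgoing edges from {n38}; recursion stops.
Total rows emitted: 4.

4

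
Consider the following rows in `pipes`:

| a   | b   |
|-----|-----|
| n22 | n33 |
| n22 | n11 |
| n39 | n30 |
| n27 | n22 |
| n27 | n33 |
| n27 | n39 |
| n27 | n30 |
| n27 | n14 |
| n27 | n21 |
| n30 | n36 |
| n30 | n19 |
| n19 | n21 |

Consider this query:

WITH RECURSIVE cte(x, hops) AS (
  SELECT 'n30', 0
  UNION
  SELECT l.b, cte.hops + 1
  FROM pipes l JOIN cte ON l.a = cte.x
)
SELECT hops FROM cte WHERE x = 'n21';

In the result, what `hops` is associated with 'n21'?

Base: (n30, hops=0).
Iteration 1: edges from {n30} -> (n19, hops=1), (n36, hops=1).
Iteration 2: edges from {n19,n36} -> (n21, hops=2).
Iteration 3: no outgoing edges from {n21}; recursion stops.

2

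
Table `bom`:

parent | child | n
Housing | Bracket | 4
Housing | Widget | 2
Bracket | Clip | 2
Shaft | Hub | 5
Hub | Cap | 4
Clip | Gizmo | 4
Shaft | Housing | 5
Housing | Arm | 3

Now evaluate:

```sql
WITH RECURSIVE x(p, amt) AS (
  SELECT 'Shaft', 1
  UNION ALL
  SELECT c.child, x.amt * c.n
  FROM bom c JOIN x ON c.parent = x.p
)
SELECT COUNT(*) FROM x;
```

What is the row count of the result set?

Base: (Shaft, amt=1).
Iteration 1: components of {Shaft} -> Housing = 1*5 = 5, Hub = 1*5 = 5.
Iteration 2: components of {Housing,Hub} -> Arm = 5*3 = 15, Bracket = 5*4 = 20, Cap = 5*4 = 20, Widget = 5*2 = 10.
Iteration 3: components of {Arm,Bracket,Cap,Widget} -> Clip = 20*2 = 40.
Iteration 4: components of {Clip} -> Gizmo = 40*4 = 160.
Iteration 5: no further components; recursion stops.
Total rows emitted: 9.

9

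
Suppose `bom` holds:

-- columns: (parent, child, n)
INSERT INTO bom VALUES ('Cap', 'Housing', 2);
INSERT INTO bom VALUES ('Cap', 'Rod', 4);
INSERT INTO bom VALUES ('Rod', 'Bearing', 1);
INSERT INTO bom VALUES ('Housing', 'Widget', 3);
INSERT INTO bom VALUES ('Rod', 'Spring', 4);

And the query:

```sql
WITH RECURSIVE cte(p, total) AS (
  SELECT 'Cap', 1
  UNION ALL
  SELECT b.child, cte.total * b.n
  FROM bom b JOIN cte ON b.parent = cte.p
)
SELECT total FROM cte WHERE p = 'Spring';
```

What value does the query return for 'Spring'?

Base: (Cap, total=1).
Iteration 1: components of {Cap} -> Housing = 1*2 = 2, Rod = 1*4 = 4.
Iteration 2: components of {Housing,Rod} -> Bearing = 4*1 = 4, Spring = 4*4 = 16, Widget = 2*3 = 6.
Iteration 3: no further components; recursion stops.

16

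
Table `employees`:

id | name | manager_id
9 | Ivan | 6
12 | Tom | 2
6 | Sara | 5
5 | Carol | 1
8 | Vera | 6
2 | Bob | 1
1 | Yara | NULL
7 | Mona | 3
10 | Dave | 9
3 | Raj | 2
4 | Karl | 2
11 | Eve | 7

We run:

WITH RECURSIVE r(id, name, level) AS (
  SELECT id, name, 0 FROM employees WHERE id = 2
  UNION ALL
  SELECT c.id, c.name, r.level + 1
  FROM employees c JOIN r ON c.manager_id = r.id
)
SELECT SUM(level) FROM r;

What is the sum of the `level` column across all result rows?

8

Base: id=2 (Bob) at level 0.
Iteration 1: rows with manager_id in {2} -> Raj (id 3, level 1), Karl (id 4, level 1), Tom (id 12, level 1).
Iteration 2: rows with manager_id in {3,4,12} -> Mona (id 7, level 2).
Iteration 3: rows with manager_id in {7} -> Eve (id 11, level 3).
Iteration 4: no rows with manager_id in {11}; recursion stops.
SUM(level) = 0 + 1 + 1 + 1 + 2 + 3 = 8.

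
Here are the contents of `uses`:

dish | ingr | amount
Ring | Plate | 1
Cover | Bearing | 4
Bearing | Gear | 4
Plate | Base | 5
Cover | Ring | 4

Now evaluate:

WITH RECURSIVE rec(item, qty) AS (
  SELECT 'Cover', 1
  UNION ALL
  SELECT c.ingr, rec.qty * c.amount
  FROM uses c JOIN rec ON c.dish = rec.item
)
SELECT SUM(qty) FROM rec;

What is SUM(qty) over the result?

49

Base: (Cover, qty=1).
Iteration 1: components of {Cover} -> Bearing = 1*4 = 4, Ring = 1*4 = 4.
Iteration 2: components of {Bearing,Ring} -> Gear = 4*4 = 16, Plate = 4*1 = 4.
Iteration 3: components of {Gear,Plate} -> Base = 4*5 = 20.
Iteration 4: no further components; recursion stops.
SUM(qty) = 1 + 4 + 4 + 16 + 4 + 20 = 49.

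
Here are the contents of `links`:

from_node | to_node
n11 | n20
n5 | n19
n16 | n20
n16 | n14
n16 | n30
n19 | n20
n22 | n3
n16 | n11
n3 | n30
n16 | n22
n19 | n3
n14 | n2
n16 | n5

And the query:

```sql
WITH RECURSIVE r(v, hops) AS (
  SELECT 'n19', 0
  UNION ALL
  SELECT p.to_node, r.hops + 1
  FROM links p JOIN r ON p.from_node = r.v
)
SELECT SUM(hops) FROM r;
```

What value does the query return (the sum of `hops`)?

Base: (n19, hops=0).
Iteration 1: edges from {n19} -> (n20, hops=1), (n3, hops=1).
Iteration 2: edges from {n20,n3} -> (n30, hops=2).
Iteration 3: no outgoing edges from {n30}; recursion stops.
SUM(hops) = 0 + 1 + 1 + 2 = 4.

4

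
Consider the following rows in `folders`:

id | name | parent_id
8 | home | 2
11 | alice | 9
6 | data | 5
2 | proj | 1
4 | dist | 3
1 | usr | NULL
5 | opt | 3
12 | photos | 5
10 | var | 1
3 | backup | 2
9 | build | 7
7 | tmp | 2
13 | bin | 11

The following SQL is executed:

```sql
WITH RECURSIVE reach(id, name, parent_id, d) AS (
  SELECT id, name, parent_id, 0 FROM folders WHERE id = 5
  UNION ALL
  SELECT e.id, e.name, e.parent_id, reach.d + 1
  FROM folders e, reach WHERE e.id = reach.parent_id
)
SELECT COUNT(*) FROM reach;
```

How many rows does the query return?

4

Base: id=5 (opt), parent_id=3, d 0.
Iteration 1: join on id=3 -> backup (id 3, parent_id=2, d 1).
Iteration 2: join on id=2 -> proj (id 2, parent_id=1, d 2).
Iteration 3: join on id=1 -> usr (id 1, parent_id=NULL, d 3).
Iteration 4: parent_id is NULL; no match; recursion stops.
Total rows emitted: 4.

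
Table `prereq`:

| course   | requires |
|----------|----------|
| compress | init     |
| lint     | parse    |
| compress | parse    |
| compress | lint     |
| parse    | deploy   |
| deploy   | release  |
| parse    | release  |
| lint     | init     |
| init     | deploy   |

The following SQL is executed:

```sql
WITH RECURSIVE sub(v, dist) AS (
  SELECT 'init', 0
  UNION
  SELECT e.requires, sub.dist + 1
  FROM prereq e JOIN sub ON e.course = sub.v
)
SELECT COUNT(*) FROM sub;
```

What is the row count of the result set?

Base: (init, dist=0).
Iteration 1: edges from {init} -> (deploy, dist=1).
Iteration 2: edges from {deploy} -> (release, dist=2).
Iteration 3: no outgoing edges from {release}; recursion stops.
Total rows emitted: 3.

3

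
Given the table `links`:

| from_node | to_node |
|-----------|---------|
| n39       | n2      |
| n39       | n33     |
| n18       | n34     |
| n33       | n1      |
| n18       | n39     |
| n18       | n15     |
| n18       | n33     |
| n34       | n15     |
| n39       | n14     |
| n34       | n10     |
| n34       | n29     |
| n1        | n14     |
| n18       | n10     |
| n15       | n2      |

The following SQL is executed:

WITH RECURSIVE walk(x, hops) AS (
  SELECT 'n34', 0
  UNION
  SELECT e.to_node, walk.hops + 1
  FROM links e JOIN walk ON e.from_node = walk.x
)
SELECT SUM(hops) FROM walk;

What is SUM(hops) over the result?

5

Base: (n34, hops=0).
Iteration 1: edges from {n34} -> (n10, hops=1), (n15, hops=1), (n29, hops=1).
Iteration 2: edges from {n10,n15,n29} -> (n2, hops=2).
Iteration 3: no outgoing edges from {n2}; recursion stops.
SUM(hops) = 0 + 1 + 1 + 1 + 2 = 5.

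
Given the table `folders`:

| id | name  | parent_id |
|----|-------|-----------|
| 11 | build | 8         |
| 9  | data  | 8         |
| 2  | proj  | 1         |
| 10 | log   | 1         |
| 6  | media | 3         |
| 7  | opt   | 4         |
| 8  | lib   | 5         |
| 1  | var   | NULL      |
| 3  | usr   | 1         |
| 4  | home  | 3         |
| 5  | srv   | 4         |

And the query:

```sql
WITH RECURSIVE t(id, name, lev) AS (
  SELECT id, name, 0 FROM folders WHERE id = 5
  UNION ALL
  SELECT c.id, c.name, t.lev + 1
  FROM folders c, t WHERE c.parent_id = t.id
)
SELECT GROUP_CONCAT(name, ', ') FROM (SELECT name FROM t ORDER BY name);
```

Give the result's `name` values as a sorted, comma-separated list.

build, data, lib, srv

Base: id=5 (srv) at lev 0.
Iteration 1: rows with parent_id in {5} -> lib (id 8, lev 1).
Iteration 2: rows with parent_id in {8} -> data (id 9, lev 2), build (id 11, lev 2).
Iteration 3: no rows with parent_id in {9,11}; recursion stops.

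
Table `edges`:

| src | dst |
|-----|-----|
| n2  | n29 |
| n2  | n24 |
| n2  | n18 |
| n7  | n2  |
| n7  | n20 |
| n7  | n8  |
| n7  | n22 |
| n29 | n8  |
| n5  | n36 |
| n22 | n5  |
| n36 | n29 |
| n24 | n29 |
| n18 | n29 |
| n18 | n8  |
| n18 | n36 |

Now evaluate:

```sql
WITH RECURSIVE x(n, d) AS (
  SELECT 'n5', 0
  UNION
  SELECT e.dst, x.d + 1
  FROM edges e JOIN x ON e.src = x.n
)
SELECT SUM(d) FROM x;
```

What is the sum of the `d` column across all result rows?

Base: (n5, d=0).
Iteration 1: edges from {n5} -> (n36, d=1).
Iteration 2: edges from {n36} -> (n29, d=2).
Iteration 3: edges from {n29} -> (n8, d=3).
Iteration 4: no outgoing edges from {n8}; recursion stops.
SUM(d) = 0 + 1 + 2 + 3 = 6.

6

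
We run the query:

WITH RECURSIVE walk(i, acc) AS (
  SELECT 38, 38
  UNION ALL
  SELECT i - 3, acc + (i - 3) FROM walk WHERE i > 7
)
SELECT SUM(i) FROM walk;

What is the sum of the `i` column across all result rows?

Base: i=38, acc=38.
Iteration 1: 38 > 7 holds -> i = 38 - 3 = 35, acc = 38 + 35 = 73.
Iteration 2: 35 > 7 holds -> i = 35 - 3 = 32, acc = 73 + 32 = 105.
Iteration 3: 32 > 7 holds -> i = 32 - 3 = 29, acc = 105 + 29 = 134.
Iteration 4: 29 > 7 holds -> i = 29 - 3 = 26, acc = 134 + 26 = 160.
Iteration 5: 26 > 7 holds -> i = 26 - 3 = 23, acc = 160 + 23 = 183.
Iteration 6: 23 > 7 holds -> i = 23 - 3 = 20, acc = 183 + 20 = 203.
Iteration 7: 20 > 7 holds -> i = 20 - 3 = 17, acc = 203 + 17 = 220.
Iteration 8: 17 > 7 holds -> i = 17 - 3 = 14, acc = 220 + 14 = 234.
Iteration 9: 14 > 7 holds -> i = 14 - 3 = 11, acc = 234 + 11 = 245.
Iteration 10: 11 > 7 holds -> i = 11 - 3 = 8, acc = 245 + 8 = 253.
Iteration 11: 8 > 7 holds -> i = 8 - 3 = 5, acc = 253 + 5 = 258.
Iteration 12: 5 > 7 fails; recursion stops.
SUM(i) = 38 + 35 + 32 + 29 + 26 + 23 + 20 + 17 + 14 + 11 + 8 + 5 = 258.

258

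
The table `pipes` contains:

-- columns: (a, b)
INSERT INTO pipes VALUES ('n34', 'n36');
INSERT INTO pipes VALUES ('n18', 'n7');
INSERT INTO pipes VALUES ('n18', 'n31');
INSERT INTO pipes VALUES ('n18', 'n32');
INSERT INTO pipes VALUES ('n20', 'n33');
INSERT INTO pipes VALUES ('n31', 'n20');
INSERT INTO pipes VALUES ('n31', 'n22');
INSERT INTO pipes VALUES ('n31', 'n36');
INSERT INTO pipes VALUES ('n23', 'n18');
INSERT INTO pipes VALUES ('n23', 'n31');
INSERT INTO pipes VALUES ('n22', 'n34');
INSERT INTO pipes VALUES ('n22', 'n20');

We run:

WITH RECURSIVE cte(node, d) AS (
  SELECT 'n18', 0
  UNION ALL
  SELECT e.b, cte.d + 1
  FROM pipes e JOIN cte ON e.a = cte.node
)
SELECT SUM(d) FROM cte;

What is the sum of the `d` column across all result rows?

Base: (n18, d=0).
Iteration 1: edges from {n18} -> (n31, d=1), (n32, d=1), (n7, d=1).
Iteration 2: edges from {n31,n32,n7} -> (n20, d=2), (n22, d=2), (n36, d=2).
Iteration 3: edges from {n20,n22,n36} -> (n20, d=3), (n33, d=3), (n34, d=3).
Iteration 4: edges from {n20,n33,n34} -> (n33, d=4), (n36, d=4).
Iteration 5: no outgoing edges from {n33,n36}; recursion stops.
SUM(d) = 0 + 1 + 1 + 1 + 2 + 2 + 2 + 3 + 3 + 3 + 4 + 4 = 26.

26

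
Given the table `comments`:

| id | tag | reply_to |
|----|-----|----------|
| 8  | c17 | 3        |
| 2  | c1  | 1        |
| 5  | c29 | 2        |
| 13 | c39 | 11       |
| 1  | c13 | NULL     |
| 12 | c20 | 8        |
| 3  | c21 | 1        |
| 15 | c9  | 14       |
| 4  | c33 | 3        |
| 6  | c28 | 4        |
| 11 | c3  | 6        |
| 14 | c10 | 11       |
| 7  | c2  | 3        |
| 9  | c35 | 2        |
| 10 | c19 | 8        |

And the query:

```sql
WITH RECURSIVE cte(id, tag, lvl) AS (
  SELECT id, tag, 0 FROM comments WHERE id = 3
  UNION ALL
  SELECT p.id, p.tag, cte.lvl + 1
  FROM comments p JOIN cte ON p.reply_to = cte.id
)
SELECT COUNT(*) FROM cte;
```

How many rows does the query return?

11

Base: id=3 (c21) at lvl 0.
Iteration 1: rows with reply_to in {3} -> c33 (id 4, lvl 1), c2 (id 7, lvl 1), c17 (id 8, lvl 1).
Iteration 2: rows with reply_to in {4,7,8} -> c28 (id 6, lvl 2), c19 (id 10, lvl 2), c20 (id 12, lvl 2).
Iteration 3: rows with reply_to in {6,10,12} -> c3 (id 11, lvl 3).
Iteration 4: rows with reply_to in {11} -> c39 (id 13, lvl 4), c10 (id 14, lvl 4).
Iteration 5: rows with reply_to in {13,14} -> c9 (id 15, lvl 5).
Iteration 6: no rows with reply_to in {15}; recursion stops.
Total rows emitted: 11.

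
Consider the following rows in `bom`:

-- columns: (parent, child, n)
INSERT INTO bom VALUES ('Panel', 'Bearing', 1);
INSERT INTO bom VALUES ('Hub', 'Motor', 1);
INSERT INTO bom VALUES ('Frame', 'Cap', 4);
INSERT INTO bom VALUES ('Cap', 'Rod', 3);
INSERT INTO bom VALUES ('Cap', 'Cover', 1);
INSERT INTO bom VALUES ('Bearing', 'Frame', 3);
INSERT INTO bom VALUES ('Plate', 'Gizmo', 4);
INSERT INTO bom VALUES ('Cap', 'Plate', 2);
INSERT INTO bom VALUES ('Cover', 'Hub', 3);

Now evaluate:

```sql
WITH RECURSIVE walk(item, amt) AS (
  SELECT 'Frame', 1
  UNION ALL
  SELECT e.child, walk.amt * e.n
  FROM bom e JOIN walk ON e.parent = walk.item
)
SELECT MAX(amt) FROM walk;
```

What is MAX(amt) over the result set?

32

Base: (Frame, amt=1).
Iteration 1: components of {Frame} -> Cap = 1*4 = 4.
Iteration 2: components of {Cap} -> Cover = 4*1 = 4, Plate = 4*2 = 8, Rod = 4*3 = 12.
Iteration 3: components of {Cover,Plate,Rod} -> Gizmo = 8*4 = 32, Hub = 4*3 = 12.
Iteration 4: components of {Gizmo,Hub} -> Motor = 12*1 = 12.
Iteration 5: no further components; recursion stops.
amt values: 1, 4, 4, 12, 8, 12, 32, 12; the maximum is 32.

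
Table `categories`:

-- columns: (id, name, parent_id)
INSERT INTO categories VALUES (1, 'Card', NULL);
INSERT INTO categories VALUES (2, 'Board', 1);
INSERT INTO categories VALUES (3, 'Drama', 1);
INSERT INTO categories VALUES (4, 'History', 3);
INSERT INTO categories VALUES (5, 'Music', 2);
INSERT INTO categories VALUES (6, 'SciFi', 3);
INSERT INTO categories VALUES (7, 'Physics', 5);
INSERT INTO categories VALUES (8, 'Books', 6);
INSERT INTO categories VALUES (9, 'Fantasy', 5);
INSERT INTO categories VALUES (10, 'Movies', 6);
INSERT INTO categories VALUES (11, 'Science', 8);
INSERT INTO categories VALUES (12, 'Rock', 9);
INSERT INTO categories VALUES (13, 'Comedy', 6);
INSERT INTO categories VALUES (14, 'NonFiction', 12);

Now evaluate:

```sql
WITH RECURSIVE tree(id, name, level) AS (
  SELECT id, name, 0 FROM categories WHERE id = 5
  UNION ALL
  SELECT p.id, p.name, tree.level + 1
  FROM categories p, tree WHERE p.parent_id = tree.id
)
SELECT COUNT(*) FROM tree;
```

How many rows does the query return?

Base: id=5 (Music) at level 0.
Iteration 1: rows with parent_id in {5} -> Physics (id 7, level 1), Fantasy (id 9, level 1).
Iteration 2: rows with parent_id in {7,9} -> Rock (id 12, level 2).
Iteration 3: rows with parent_id in {12} -> NonFiction (id 14, level 3).
Iteration 4: no rows with parent_id in {14}; recursion stops.
Total rows emitted: 5.

5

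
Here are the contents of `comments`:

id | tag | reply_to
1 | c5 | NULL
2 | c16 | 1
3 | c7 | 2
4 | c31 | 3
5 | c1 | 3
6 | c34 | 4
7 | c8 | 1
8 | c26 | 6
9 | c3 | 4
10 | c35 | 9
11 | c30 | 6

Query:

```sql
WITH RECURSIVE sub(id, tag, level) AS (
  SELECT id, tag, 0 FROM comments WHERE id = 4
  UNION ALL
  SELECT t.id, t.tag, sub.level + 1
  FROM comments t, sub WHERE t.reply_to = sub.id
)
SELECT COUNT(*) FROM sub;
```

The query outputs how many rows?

Base: id=4 (c31) at level 0.
Iteration 1: rows with reply_to in {4} -> c34 (id 6, level 1), c3 (id 9, level 1).
Iteration 2: rows with reply_to in {6,9} -> c26 (id 8, level 2), c35 (id 10, level 2), c30 (id 11, level 2).
Iteration 3: no rows with reply_to in {8,10,11}; recursion stops.
Total rows emitted: 6.

6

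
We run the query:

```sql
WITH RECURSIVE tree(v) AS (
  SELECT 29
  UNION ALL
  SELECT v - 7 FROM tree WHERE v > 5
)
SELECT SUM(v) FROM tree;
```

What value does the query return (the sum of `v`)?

Base: v=29.
Iteration 1: 29 > 5 holds -> v = 29 - 7 = 22.
Iteration 2: 22 > 5 holds -> v = 22 - 7 = 15.
Iteration 3: 15 > 5 holds -> v = 15 - 7 = 8.
Iteration 4: 8 > 5 holds -> v = 8 - 7 = 1.
Iteration 5: 1 > 5 fails; recursion stops.
SUM(v) = 29 + 22 + 15 + 8 + 1 = 75.

75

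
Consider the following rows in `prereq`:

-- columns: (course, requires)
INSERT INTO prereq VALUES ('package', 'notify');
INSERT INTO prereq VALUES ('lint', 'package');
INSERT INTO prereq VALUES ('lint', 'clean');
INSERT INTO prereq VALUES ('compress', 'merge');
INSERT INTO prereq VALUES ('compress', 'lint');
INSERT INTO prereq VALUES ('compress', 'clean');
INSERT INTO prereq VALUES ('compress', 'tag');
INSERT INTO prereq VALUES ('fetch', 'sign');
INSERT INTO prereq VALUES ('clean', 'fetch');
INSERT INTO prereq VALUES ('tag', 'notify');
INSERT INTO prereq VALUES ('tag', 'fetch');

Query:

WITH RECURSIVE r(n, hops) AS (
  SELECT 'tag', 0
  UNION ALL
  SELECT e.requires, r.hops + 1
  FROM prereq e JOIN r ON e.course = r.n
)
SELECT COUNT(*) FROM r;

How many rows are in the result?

4

Base: (tag, hops=0).
Iteration 1: edges from {tag} -> (fetch, hops=1), (notify, hops=1).
Iteration 2: edges from {fetch,notify} -> (sign, hops=2).
Iteration 3: no outgoing edges from {sign}; recursion stops.
Total rows emitted: 4.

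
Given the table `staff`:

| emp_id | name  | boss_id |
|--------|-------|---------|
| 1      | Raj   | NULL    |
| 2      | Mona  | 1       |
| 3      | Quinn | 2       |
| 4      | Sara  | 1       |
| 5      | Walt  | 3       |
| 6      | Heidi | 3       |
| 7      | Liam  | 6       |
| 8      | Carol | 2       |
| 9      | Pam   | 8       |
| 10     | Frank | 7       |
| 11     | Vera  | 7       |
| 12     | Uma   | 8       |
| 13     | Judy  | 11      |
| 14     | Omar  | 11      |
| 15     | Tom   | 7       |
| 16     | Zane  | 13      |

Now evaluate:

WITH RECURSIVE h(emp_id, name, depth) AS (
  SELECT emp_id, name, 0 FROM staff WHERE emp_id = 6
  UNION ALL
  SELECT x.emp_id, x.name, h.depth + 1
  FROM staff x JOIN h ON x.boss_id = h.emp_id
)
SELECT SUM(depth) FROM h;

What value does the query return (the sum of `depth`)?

17

Base: emp_id=6 (Heidi) at depth 0.
Iteration 1: rows with boss_id in {6} -> Liam (id 7, depth 1).
Iteration 2: rows with boss_id in {7} -> Frank (id 10, depth 2), Vera (id 11, depth 2), Tom (id 15, depth 2).
Iteration 3: rows with boss_id in {10,11,15} -> Judy (id 13, depth 3), Omar (id 14, depth 3).
Iteration 4: rows with boss_id in {13,14} -> Zane (id 16, depth 4).
Iteration 5: no rows with boss_id in {16}; recursion stops.
SUM(depth) = 0 + 1 + 2 + 2 + 2 + 3 + 3 + 4 = 17.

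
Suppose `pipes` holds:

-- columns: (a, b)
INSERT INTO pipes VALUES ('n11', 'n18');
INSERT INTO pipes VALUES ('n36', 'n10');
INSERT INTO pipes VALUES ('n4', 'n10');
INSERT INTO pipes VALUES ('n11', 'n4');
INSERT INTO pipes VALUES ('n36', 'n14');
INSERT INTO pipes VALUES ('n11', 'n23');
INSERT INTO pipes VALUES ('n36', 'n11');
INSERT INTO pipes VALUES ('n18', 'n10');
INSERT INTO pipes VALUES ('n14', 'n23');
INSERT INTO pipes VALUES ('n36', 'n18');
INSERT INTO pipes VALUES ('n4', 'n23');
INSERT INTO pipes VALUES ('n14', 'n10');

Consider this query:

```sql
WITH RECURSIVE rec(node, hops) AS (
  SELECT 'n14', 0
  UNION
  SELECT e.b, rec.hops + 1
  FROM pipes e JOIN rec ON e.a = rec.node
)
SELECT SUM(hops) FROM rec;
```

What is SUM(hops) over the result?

2

Base: (n14, hops=0).
Iteration 1: edges from {n14} -> (n10, hops=1), (n23, hops=1).
Iteration 2: no outgoing edges from {n10,n23}; recursion stops.
SUM(hops) = 0 + 1 + 1 = 2.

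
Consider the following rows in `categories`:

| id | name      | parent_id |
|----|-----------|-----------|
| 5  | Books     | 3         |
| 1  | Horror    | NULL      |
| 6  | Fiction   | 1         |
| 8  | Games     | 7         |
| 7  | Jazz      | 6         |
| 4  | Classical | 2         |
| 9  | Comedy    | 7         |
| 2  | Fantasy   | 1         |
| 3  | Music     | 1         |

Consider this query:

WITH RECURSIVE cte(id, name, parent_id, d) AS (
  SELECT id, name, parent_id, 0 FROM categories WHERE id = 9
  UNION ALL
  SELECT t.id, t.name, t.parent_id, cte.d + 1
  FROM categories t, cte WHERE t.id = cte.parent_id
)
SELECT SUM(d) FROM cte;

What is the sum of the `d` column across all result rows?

Base: id=9 (Comedy), parent_id=7, d 0.
Iteration 1: join on id=7 -> Jazz (id 7, parent_id=6, d 1).
Iteration 2: join on id=6 -> Fiction (id 6, parent_id=1, d 2).
Iteration 3: join on id=1 -> Horror (id 1, parent_id=NULL, d 3).
Iteration 4: parent_id is NULL; no match; recursion stops.
SUM(d) = 0 + 1 + 2 + 3 = 6.

6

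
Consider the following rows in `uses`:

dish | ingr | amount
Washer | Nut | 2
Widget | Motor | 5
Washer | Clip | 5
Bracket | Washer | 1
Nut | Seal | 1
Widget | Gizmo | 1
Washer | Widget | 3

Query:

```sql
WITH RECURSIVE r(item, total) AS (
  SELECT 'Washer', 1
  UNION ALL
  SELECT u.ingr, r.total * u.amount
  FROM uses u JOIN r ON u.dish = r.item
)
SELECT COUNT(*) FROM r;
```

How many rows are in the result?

Base: (Washer, total=1).
Iteration 1: components of {Washer} -> Clip = 1*5 = 5, Nut = 1*2 = 2, Widget = 1*3 = 3.
Iteration 2: components of {Clip,Nut,Widget} -> Gizmo = 3*1 = 3, Motor = 3*5 = 15, Seal = 2*1 = 2.
Iteration 3: no further components; recursion stops.
Total rows emitted: 7.

7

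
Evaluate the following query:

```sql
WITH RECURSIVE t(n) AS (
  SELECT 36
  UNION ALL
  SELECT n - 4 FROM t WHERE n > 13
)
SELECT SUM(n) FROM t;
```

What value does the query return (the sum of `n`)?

168

Base: n=36.
Iteration 1: 36 > 13 holds -> n = 36 - 4 = 32.
Iteration 2: 32 > 13 holds -> n = 32 - 4 = 28.
Iteration 3: 28 > 13 holds -> n = 28 - 4 = 24.
Iteration 4: 24 > 13 holds -> n = 24 - 4 = 20.
Iteration 5: 20 > 13 holds -> n = 20 - 4 = 16.
Iteration 6: 16 > 13 holds -> n = 16 - 4 = 12.
Iteration 7: 12 > 13 fails; recursion stops.
SUM(n) = 36 + 32 + 28 + 24 + 20 + 16 + 12 = 168.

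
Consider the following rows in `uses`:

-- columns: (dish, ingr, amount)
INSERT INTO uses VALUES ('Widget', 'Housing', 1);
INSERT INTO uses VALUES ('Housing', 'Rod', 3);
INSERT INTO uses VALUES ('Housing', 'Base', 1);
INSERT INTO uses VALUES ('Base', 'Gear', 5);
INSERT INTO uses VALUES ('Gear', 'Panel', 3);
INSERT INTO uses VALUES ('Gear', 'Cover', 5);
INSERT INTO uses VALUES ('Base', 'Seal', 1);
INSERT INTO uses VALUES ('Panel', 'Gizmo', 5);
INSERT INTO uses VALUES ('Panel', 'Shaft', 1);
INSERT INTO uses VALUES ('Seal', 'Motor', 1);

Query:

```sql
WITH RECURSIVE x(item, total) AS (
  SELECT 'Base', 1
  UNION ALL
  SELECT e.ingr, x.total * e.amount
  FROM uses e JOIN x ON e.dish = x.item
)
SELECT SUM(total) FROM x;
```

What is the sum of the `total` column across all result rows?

Base: (Base, total=1).
Iteration 1: components of {Base} -> Gear = 1*5 = 5, Seal = 1*1 = 1.
Iteration 2: components of {Gear,Seal} -> Cover = 5*5 = 25, Motor = 1*1 = 1, Panel = 5*3 = 15.
Iteration 3: components of {Cover,Motor,Panel} -> Gizmo = 15*5 = 75, Shaft = 15*1 = 15.
Iteration 4: no further components; recursion stops.
SUM(total) = 1 + 5 + 1 + 15 + 25 + 1 + 75 + 15 = 138.

138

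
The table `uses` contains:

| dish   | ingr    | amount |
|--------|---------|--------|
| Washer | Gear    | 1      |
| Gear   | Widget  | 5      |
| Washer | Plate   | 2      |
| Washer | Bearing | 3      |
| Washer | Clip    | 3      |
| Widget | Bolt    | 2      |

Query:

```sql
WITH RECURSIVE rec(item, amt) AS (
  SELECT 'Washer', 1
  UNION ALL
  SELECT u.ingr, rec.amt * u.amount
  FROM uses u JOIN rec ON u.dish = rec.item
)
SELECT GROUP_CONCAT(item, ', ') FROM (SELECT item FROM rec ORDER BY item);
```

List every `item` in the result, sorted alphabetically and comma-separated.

Base: (Washer, amt=1).
Iteration 1: components of {Washer} -> Bearing = 1*3 = 3, Clip = 1*3 = 3, Gear = 1*1 = 1, Plate = 1*2 = 2.
Iteration 2: components of {Bearing,Clip,Gear,Plate} -> Widget = 1*5 = 5.
Iteration 3: components of {Widget} -> Bolt = 5*2 = 10.
Iteration 4: no further components; recursion stops.

Bearing, Bolt, Clip, Gear, Plate, Washer, Widget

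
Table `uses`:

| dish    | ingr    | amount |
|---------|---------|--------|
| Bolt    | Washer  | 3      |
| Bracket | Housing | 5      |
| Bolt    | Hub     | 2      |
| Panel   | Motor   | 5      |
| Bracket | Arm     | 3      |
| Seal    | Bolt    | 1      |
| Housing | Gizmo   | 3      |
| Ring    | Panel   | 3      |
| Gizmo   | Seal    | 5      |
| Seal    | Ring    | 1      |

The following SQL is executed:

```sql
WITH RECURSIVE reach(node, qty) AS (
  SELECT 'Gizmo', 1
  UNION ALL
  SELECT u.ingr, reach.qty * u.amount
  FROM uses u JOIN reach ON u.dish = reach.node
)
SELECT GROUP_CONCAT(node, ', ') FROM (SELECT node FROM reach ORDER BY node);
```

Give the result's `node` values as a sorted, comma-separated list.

Bolt, Gizmo, Hub, Motor, Panel, Ring, Seal, Washer

Base: (Gizmo, qty=1).
Iteration 1: components of {Gizmo} -> Seal = 1*5 = 5.
Iteration 2: components of {Seal} -> Bolt = 5*1 = 5, Ring = 5*1 = 5.
Iteration 3: components of {Bolt,Ring} -> Hub = 5*2 = 10, Panel = 5*3 = 15, Washer = 5*3 = 15.
Iteration 4: components of {Hub,Panel,Washer} -> Motor = 15*5 = 75.
Iteration 5: no further components; recursion stops.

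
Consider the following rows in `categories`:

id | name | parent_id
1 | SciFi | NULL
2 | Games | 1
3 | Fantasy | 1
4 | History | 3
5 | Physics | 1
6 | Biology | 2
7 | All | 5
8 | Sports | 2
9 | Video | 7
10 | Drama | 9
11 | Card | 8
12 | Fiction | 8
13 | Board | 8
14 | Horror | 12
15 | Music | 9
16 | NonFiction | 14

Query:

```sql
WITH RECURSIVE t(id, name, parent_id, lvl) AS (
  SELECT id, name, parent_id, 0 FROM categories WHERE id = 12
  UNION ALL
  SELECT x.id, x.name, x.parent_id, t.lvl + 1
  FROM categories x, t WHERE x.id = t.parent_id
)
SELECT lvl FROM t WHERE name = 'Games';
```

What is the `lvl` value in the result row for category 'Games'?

Base: id=12 (Fiction), parent_id=8, lvl 0.
Iteration 1: join on id=8 -> Sports (id 8, parent_id=2, lvl 1).
Iteration 2: join on id=2 -> Games (id 2, parent_id=1, lvl 2).
Iteration 3: join on id=1 -> SciFi (id 1, parent_id=NULL, lvl 3).
Iteration 4: parent_id is NULL; no match; recursion stops.

2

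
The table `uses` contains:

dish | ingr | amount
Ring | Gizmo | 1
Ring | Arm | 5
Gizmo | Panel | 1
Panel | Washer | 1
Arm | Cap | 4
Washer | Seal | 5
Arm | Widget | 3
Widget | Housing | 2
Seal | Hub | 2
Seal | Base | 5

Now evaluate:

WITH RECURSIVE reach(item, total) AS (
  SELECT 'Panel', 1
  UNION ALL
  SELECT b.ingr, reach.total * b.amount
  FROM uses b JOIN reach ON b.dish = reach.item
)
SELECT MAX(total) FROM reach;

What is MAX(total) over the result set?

Base: (Panel, total=1).
Iteration 1: components of {Panel} -> Washer = 1*1 = 1.
Iteration 2: components of {Washer} -> Seal = 1*5 = 5.
Iteration 3: components of {Seal} -> Base = 5*5 = 25, Hub = 5*2 = 10.
Iteration 4: no further components; recursion stops.
total values: 1, 1, 5, 10, 25; the maximum is 25.

25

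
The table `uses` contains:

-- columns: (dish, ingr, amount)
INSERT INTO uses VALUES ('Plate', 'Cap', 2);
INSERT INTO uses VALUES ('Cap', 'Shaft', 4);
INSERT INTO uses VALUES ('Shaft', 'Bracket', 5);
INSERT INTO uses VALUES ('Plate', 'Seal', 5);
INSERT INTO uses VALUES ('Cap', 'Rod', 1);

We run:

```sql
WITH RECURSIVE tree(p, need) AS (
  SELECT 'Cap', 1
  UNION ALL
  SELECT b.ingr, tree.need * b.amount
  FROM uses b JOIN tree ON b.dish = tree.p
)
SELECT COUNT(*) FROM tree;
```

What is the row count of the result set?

Base: (Cap, need=1).
Iteration 1: components of {Cap} -> Rod = 1*1 = 1, Shaft = 1*4 = 4.
Iteration 2: components of {Rod,Shaft} -> Bracket = 4*5 = 20.
Iteration 3: no further components; recursion stops.
Total rows emitted: 4.

4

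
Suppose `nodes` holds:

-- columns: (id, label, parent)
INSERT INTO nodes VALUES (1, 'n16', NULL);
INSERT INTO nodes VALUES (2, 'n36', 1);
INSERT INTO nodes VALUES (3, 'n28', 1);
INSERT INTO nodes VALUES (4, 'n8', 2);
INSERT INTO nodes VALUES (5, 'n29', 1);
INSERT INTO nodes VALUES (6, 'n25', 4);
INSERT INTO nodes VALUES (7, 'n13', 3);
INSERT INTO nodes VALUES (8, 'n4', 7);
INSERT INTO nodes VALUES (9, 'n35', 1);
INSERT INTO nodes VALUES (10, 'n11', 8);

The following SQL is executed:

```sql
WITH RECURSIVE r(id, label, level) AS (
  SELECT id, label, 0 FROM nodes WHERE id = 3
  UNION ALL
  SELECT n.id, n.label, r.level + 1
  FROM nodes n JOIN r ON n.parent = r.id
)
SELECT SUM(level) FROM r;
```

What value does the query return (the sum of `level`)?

6

Base: id=3 (n28) at level 0.
Iteration 1: rows with parent in {3} -> n13 (id 7, level 1).
Iteration 2: rows with parent in {7} -> n4 (id 8, level 2).
Iteration 3: rows with parent in {8} -> n11 (id 10, level 3).
Iteration 4: no rows with parent in {10}; recursion stops.
SUM(level) = 0 + 1 + 2 + 3 = 6.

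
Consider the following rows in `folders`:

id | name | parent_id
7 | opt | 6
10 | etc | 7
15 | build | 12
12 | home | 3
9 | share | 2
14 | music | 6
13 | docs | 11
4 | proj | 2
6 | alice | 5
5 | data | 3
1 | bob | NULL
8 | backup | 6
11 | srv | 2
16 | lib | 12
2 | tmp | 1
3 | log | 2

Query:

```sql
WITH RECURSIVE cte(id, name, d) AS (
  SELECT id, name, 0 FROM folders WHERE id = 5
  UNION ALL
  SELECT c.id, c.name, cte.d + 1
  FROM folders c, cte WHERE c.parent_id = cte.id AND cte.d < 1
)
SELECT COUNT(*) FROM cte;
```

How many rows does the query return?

Base: id=5 (data) at d 0.
Iteration 1: rows with parent_id in {5} -> alice (id 6, d 1).
Iteration 2: d < 1 fails for all current rows; recursion stops.
Total rows emitted: 2.

2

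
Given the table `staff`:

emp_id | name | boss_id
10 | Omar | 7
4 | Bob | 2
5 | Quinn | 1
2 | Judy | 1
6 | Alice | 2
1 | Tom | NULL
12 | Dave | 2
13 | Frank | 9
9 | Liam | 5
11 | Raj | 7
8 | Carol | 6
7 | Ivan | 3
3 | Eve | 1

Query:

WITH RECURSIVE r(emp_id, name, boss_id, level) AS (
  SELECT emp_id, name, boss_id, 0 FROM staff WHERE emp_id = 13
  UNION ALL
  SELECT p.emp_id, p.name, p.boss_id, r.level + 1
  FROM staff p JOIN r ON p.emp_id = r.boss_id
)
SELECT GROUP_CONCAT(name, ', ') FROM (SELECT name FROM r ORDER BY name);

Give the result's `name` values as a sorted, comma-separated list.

Base: emp_id=13 (Frank), boss_id=9, level 0.
Iteration 1: join on emp_id=9 -> Liam (id 9, boss_id=5, level 1).
Iteration 2: join on emp_id=5 -> Quinn (id 5, boss_id=1, level 2).
Iteration 3: join on emp_id=1 -> Tom (id 1, boss_id=NULL, level 3).
Iteration 4: boss_id is NULL; no match; recursion stops.

Frank, Liam, Quinn, Tom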